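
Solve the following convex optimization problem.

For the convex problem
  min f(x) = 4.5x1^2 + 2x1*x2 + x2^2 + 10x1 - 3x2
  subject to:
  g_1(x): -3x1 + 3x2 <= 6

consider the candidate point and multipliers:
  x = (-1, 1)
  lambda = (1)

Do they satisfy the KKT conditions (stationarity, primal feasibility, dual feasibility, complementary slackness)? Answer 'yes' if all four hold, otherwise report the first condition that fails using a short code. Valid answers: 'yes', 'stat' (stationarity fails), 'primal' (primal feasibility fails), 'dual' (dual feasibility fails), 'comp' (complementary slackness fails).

Gradient of f: grad f(x) = Q x + c = (3, -3)
Constraint values g_i(x) = a_i^T x - b_i:
  g_1((-1, 1)) = 0
Stationarity residual: grad f(x) + sum_i lambda_i a_i = (0, 0)
  -> stationarity OK
Primal feasibility (all g_i <= 0): OK
Dual feasibility (all lambda_i >= 0): OK
Complementary slackness (lambda_i * g_i(x) = 0 for all i): OK

Verdict: yes, KKT holds.

yes


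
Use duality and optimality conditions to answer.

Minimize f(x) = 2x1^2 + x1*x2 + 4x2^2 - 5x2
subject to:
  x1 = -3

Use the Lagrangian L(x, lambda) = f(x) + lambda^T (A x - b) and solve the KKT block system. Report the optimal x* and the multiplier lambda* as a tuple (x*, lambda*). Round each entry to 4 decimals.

Form the Lagrangian:
  L(x, lambda) = (1/2) x^T Q x + c^T x + lambda^T (A x - b)
Stationarity (grad_x L = 0): Q x + c + A^T lambda = 0.
Primal feasibility: A x = b.

This gives the KKT block system:
  [ Q   A^T ] [ x     ]   [-c ]
  [ A    0  ] [ lambda ] = [ b ]

Solving the linear system:
  x*      = (-3, 1)
  lambda* = (11)
  f(x*)   = 14

x* = (-3, 1), lambda* = (11)


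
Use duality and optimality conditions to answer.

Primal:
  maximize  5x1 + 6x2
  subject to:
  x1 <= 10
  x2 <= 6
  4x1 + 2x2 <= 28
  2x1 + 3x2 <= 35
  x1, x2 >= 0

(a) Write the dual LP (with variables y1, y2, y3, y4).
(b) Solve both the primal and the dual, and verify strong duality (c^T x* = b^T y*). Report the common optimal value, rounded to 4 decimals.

The standard primal-dual pair for 'max c^T x s.t. A x <= b, x >= 0' is:
  Dual:  min b^T y  s.t.  A^T y >= c,  y >= 0.

So the dual LP is:
  minimize  10y1 + 6y2 + 28y3 + 35y4
  subject to:
    y1 + 4y3 + 2y4 >= 5
    y2 + 2y3 + 3y4 >= 6
    y1, y2, y3, y4 >= 0

Solving the primal: x* = (4, 6).
  primal value c^T x* = 56.
Solving the dual: y* = (0, 3.5, 1.25, 0).
  dual value b^T y* = 56.
Strong duality: c^T x* = b^T y*. Confirmed.

56


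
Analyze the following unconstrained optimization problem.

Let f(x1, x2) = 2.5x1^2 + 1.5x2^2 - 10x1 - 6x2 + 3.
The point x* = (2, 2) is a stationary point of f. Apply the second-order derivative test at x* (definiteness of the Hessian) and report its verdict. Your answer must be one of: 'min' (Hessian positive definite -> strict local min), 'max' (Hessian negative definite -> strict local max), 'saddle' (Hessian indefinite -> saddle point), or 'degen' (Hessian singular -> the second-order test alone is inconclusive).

Compute the Hessian H = grad^2 f:
  H = [[5, 0], [0, 3]]
Verify stationarity: grad f(x*) = H x* + g = (0, 0).
Eigenvalues of H: 3, 5.
Both eigenvalues > 0, so H is positive definite -> x* is a strict local min.

min


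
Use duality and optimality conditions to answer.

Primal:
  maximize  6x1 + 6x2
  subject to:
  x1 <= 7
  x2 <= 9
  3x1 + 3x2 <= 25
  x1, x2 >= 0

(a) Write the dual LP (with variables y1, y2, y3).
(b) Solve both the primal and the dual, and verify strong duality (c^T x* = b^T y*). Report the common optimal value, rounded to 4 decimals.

The standard primal-dual pair for 'max c^T x s.t. A x <= b, x >= 0' is:
  Dual:  min b^T y  s.t.  A^T y >= c,  y >= 0.

So the dual LP is:
  minimize  7y1 + 9y2 + 25y3
  subject to:
    y1 + 3y3 >= 6
    y2 + 3y3 >= 6
    y1, y2, y3 >= 0

Solving the primal: x* = (0, 8.3333).
  primal value c^T x* = 50.
Solving the dual: y* = (0, 0, 2).
  dual value b^T y* = 50.
Strong duality: c^T x* = b^T y*. Confirmed.

50


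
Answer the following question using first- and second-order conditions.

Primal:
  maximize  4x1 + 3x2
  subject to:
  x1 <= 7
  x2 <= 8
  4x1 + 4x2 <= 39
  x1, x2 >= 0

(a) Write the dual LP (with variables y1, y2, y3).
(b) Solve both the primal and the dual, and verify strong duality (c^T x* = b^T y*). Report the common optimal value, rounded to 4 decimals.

The standard primal-dual pair for 'max c^T x s.t. A x <= b, x >= 0' is:
  Dual:  min b^T y  s.t.  A^T y >= c,  y >= 0.

So the dual LP is:
  minimize  7y1 + 8y2 + 39y3
  subject to:
    y1 + 4y3 >= 4
    y2 + 4y3 >= 3
    y1, y2, y3 >= 0

Solving the primal: x* = (7, 2.75).
  primal value c^T x* = 36.25.
Solving the dual: y* = (1, 0, 0.75).
  dual value b^T y* = 36.25.
Strong duality: c^T x* = b^T y*. Confirmed.

36.25


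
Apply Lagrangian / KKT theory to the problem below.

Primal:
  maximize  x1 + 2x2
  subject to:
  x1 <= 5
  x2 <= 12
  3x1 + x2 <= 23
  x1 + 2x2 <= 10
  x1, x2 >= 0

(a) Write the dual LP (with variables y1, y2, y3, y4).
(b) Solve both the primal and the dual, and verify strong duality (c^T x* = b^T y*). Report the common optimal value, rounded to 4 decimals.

The standard primal-dual pair for 'max c^T x s.t. A x <= b, x >= 0' is:
  Dual:  min b^T y  s.t.  A^T y >= c,  y >= 0.

So the dual LP is:
  minimize  5y1 + 12y2 + 23y3 + 10y4
  subject to:
    y1 + 3y3 + y4 >= 1
    y2 + y3 + 2y4 >= 2
    y1, y2, y3, y4 >= 0

Solving the primal: x* = (0, 5).
  primal value c^T x* = 10.
Solving the dual: y* = (0, 0, 0, 1).
  dual value b^T y* = 10.
Strong duality: c^T x* = b^T y*. Confirmed.

10


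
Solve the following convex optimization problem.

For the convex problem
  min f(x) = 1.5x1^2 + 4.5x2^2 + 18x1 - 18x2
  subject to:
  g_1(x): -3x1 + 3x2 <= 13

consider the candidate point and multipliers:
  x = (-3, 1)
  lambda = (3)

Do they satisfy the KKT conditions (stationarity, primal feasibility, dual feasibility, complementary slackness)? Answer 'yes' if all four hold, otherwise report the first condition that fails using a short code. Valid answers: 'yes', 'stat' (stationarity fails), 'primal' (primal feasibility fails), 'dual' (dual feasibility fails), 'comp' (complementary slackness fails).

Gradient of f: grad f(x) = Q x + c = (9, -9)
Constraint values g_i(x) = a_i^T x - b_i:
  g_1((-3, 1)) = -1
Stationarity residual: grad f(x) + sum_i lambda_i a_i = (0, 0)
  -> stationarity OK
Primal feasibility (all g_i <= 0): OK
Dual feasibility (all lambda_i >= 0): OK
Complementary slackness (lambda_i * g_i(x) = 0 for all i): FAILS

Verdict: the first failing condition is complementary_slackness -> comp.

comp


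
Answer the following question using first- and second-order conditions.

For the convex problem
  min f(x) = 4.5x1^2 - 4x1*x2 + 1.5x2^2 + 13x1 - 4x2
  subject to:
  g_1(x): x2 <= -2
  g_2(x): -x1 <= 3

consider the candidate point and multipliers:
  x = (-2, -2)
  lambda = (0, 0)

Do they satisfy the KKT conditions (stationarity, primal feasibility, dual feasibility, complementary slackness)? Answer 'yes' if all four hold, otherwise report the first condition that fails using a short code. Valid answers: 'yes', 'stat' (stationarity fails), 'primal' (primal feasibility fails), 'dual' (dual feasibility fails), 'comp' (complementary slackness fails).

Gradient of f: grad f(x) = Q x + c = (3, -2)
Constraint values g_i(x) = a_i^T x - b_i:
  g_1((-2, -2)) = 0
  g_2((-2, -2)) = -1
Stationarity residual: grad f(x) + sum_i lambda_i a_i = (3, -2)
  -> stationarity FAILS
Primal feasibility (all g_i <= 0): OK
Dual feasibility (all lambda_i >= 0): OK
Complementary slackness (lambda_i * g_i(x) = 0 for all i): OK

Verdict: the first failing condition is stationarity -> stat.

stat


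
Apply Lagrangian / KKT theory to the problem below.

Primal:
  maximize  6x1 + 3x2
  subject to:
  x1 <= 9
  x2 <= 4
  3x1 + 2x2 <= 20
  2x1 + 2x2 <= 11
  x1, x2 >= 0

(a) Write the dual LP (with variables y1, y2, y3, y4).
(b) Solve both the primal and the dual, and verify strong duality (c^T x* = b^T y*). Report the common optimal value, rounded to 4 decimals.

The standard primal-dual pair for 'max c^T x s.t. A x <= b, x >= 0' is:
  Dual:  min b^T y  s.t.  A^T y >= c,  y >= 0.

So the dual LP is:
  minimize  9y1 + 4y2 + 20y3 + 11y4
  subject to:
    y1 + 3y3 + 2y4 >= 6
    y2 + 2y3 + 2y4 >= 3
    y1, y2, y3, y4 >= 0

Solving the primal: x* = (5.5, 0).
  primal value c^T x* = 33.
Solving the dual: y* = (0, 0, 0, 3).
  dual value b^T y* = 33.
Strong duality: c^T x* = b^T y*. Confirmed.

33


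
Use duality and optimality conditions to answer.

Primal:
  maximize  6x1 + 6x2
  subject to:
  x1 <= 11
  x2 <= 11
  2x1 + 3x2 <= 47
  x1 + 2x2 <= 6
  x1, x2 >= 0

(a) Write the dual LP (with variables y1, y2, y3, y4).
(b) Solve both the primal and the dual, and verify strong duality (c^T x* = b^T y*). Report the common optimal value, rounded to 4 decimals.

The standard primal-dual pair for 'max c^T x s.t. A x <= b, x >= 0' is:
  Dual:  min b^T y  s.t.  A^T y >= c,  y >= 0.

So the dual LP is:
  minimize  11y1 + 11y2 + 47y3 + 6y4
  subject to:
    y1 + 2y3 + y4 >= 6
    y2 + 3y3 + 2y4 >= 6
    y1, y2, y3, y4 >= 0

Solving the primal: x* = (6, 0).
  primal value c^T x* = 36.
Solving the dual: y* = (0, 0, 0, 6).
  dual value b^T y* = 36.
Strong duality: c^T x* = b^T y*. Confirmed.

36


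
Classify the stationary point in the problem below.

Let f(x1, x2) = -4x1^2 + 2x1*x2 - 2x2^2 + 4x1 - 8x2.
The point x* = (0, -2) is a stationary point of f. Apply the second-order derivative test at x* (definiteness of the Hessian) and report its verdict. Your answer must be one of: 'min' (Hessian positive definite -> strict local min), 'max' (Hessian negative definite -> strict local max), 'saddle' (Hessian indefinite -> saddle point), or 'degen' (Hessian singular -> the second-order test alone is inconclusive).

Compute the Hessian H = grad^2 f:
  H = [[-8, 2], [2, -4]]
Verify stationarity: grad f(x*) = H x* + g = (0, 0).
Eigenvalues of H: -8.8284, -3.1716.
Both eigenvalues < 0, so H is negative definite -> x* is a strict local max.

max


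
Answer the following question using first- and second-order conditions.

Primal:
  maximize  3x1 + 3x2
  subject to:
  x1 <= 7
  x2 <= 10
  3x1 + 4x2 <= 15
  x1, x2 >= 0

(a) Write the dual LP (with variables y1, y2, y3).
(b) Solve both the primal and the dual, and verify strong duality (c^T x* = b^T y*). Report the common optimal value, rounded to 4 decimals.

The standard primal-dual pair for 'max c^T x s.t. A x <= b, x >= 0' is:
  Dual:  min b^T y  s.t.  A^T y >= c,  y >= 0.

So the dual LP is:
  minimize  7y1 + 10y2 + 15y3
  subject to:
    y1 + 3y3 >= 3
    y2 + 4y3 >= 3
    y1, y2, y3 >= 0

Solving the primal: x* = (5, 0).
  primal value c^T x* = 15.
Solving the dual: y* = (0, 0, 1).
  dual value b^T y* = 15.
Strong duality: c^T x* = b^T y*. Confirmed.

15


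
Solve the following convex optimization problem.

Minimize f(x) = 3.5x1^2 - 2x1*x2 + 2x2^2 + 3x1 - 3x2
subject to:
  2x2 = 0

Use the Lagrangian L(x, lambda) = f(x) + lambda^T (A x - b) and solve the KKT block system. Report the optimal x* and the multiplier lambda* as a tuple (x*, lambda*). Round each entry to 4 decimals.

Form the Lagrangian:
  L(x, lambda) = (1/2) x^T Q x + c^T x + lambda^T (A x - b)
Stationarity (grad_x L = 0): Q x + c + A^T lambda = 0.
Primal feasibility: A x = b.

This gives the KKT block system:
  [ Q   A^T ] [ x     ]   [-c ]
  [ A    0  ] [ lambda ] = [ b ]

Solving the linear system:
  x*      = (-0.4286, 0)
  lambda* = (1.0714)
  f(x*)   = -0.6429

x* = (-0.4286, 0), lambda* = (1.0714)


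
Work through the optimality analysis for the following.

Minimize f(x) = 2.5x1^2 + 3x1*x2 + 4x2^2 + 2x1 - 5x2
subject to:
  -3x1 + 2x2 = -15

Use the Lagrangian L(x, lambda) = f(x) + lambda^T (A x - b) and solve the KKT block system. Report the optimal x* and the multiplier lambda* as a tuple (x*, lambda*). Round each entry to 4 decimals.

Form the Lagrangian:
  L(x, lambda) = (1/2) x^T Q x + c^T x + lambda^T (A x - b)
Stationarity (grad_x L = 0): Q x + c + A^T lambda = 0.
Primal feasibility: A x = b.

This gives the KKT block system:
  [ Q   A^T ] [ x     ]   [-c ]
  [ A    0  ] [ lambda ] = [ b ]

Solving the linear system:
  x*      = (3.6875, -1.9687)
  lambda* = (4.8437)
  f(x*)   = 44.9375

x* = (3.6875, -1.9687), lambda* = (4.8437)


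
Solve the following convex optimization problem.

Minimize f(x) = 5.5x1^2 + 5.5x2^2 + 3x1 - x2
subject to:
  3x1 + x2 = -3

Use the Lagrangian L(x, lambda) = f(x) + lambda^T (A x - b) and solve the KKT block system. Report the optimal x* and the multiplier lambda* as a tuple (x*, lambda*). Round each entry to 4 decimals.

Form the Lagrangian:
  L(x, lambda) = (1/2) x^T Q x + c^T x + lambda^T (A x - b)
Stationarity (grad_x L = 0): Q x + c + A^T lambda = 0.
Primal feasibility: A x = b.

This gives the KKT block system:
  [ Q   A^T ] [ x     ]   [-c ]
  [ A    0  ] [ lambda ] = [ b ]

Solving the linear system:
  x*      = (-0.9545, -0.1364)
  lambda* = (2.5)
  f(x*)   = 2.3864

x* = (-0.9545, -0.1364), lambda* = (2.5)


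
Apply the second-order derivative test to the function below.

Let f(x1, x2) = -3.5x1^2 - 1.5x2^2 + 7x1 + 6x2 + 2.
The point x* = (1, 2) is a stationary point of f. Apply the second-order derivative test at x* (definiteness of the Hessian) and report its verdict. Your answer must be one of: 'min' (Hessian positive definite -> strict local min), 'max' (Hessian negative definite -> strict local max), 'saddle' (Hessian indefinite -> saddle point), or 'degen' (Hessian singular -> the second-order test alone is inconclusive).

Compute the Hessian H = grad^2 f:
  H = [[-7, 0], [0, -3]]
Verify stationarity: grad f(x*) = H x* + g = (0, 0).
Eigenvalues of H: -7, -3.
Both eigenvalues < 0, so H is negative definite -> x* is a strict local max.

max


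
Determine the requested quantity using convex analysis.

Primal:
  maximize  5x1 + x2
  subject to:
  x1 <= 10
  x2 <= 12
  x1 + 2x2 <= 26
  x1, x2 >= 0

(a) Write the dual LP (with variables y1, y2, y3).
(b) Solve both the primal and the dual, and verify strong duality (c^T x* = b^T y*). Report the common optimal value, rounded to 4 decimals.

The standard primal-dual pair for 'max c^T x s.t. A x <= b, x >= 0' is:
  Dual:  min b^T y  s.t.  A^T y >= c,  y >= 0.

So the dual LP is:
  minimize  10y1 + 12y2 + 26y3
  subject to:
    y1 + y3 >= 5
    y2 + 2y3 >= 1
    y1, y2, y3 >= 0

Solving the primal: x* = (10, 8).
  primal value c^T x* = 58.
Solving the dual: y* = (4.5, 0, 0.5).
  dual value b^T y* = 58.
Strong duality: c^T x* = b^T y*. Confirmed.

58


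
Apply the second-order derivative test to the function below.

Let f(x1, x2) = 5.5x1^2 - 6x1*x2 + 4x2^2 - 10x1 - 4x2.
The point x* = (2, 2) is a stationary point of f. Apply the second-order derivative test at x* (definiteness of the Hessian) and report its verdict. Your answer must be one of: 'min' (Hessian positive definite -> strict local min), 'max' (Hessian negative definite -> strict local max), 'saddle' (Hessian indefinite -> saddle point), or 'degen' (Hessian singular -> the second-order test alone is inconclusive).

Compute the Hessian H = grad^2 f:
  H = [[11, -6], [-6, 8]]
Verify stationarity: grad f(x*) = H x* + g = (0, 0).
Eigenvalues of H: 3.3153, 15.6847.
Both eigenvalues > 0, so H is positive definite -> x* is a strict local min.

min


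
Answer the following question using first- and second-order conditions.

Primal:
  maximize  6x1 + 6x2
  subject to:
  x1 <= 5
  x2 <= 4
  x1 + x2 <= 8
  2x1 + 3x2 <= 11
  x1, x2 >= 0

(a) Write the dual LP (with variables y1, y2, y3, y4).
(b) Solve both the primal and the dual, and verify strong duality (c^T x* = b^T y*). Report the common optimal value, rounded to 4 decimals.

The standard primal-dual pair for 'max c^T x s.t. A x <= b, x >= 0' is:
  Dual:  min b^T y  s.t.  A^T y >= c,  y >= 0.

So the dual LP is:
  minimize  5y1 + 4y2 + 8y3 + 11y4
  subject to:
    y1 + y3 + 2y4 >= 6
    y2 + y3 + 3y4 >= 6
    y1, y2, y3, y4 >= 0

Solving the primal: x* = (5, 0.3333).
  primal value c^T x* = 32.
Solving the dual: y* = (2, 0, 0, 2).
  dual value b^T y* = 32.
Strong duality: c^T x* = b^T y*. Confirmed.

32


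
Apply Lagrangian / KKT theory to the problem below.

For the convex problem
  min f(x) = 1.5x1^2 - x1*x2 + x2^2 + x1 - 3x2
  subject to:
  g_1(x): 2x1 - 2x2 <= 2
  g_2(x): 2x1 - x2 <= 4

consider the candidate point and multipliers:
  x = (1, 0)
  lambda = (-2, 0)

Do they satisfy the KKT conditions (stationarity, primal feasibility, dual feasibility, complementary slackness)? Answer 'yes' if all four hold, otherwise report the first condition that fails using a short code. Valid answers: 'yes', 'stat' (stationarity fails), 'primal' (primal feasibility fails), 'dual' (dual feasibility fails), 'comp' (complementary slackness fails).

Gradient of f: grad f(x) = Q x + c = (4, -4)
Constraint values g_i(x) = a_i^T x - b_i:
  g_1((1, 0)) = 0
  g_2((1, 0)) = -2
Stationarity residual: grad f(x) + sum_i lambda_i a_i = (0, 0)
  -> stationarity OK
Primal feasibility (all g_i <= 0): OK
Dual feasibility (all lambda_i >= 0): FAILS
Complementary slackness (lambda_i * g_i(x) = 0 for all i): OK

Verdict: the first failing condition is dual_feasibility -> dual.

dual


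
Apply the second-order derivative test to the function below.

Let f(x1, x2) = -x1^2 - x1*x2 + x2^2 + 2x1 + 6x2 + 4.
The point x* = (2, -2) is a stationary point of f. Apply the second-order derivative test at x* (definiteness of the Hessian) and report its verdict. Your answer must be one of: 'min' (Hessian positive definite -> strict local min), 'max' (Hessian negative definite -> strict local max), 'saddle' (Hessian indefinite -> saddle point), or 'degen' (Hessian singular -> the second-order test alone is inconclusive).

Compute the Hessian H = grad^2 f:
  H = [[-2, -1], [-1, 2]]
Verify stationarity: grad f(x*) = H x* + g = (0, 0).
Eigenvalues of H: -2.2361, 2.2361.
Eigenvalues have mixed signs, so H is indefinite -> x* is a saddle point.

saddle


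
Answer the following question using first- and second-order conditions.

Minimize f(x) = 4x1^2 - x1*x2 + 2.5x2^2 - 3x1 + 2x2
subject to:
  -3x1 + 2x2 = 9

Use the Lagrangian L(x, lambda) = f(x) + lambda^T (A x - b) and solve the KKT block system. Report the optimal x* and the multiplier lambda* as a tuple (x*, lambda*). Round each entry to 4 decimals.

Form the Lagrangian:
  L(x, lambda) = (1/2) x^T Q x + c^T x + lambda^T (A x - b)
Stationarity (grad_x L = 0): Q x + c + A^T lambda = 0.
Primal feasibility: A x = b.

This gives the KKT block system:
  [ Q   A^T ] [ x     ]   [-c ]
  [ A    0  ] [ lambda ] = [ b ]

Solving the linear system:
  x*      = (-1.8, 1.8)
  lambda* = (-6.4)
  f(x*)   = 33.3

x* = (-1.8, 1.8), lambda* = (-6.4)


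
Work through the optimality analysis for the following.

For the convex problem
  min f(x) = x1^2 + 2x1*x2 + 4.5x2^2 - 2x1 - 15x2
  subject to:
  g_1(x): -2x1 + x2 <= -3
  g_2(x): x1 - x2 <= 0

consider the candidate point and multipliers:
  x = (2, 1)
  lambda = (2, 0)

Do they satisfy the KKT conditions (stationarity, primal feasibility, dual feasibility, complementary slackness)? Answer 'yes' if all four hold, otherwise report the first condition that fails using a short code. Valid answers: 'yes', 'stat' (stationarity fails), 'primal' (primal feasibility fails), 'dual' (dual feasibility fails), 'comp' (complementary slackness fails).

Gradient of f: grad f(x) = Q x + c = (4, -2)
Constraint values g_i(x) = a_i^T x - b_i:
  g_1((2, 1)) = 0
  g_2((2, 1)) = 1
Stationarity residual: grad f(x) + sum_i lambda_i a_i = (0, 0)
  -> stationarity OK
Primal feasibility (all g_i <= 0): FAILS
Dual feasibility (all lambda_i >= 0): OK
Complementary slackness (lambda_i * g_i(x) = 0 for all i): OK

Verdict: the first failing condition is primal_feasibility -> primal.

primal


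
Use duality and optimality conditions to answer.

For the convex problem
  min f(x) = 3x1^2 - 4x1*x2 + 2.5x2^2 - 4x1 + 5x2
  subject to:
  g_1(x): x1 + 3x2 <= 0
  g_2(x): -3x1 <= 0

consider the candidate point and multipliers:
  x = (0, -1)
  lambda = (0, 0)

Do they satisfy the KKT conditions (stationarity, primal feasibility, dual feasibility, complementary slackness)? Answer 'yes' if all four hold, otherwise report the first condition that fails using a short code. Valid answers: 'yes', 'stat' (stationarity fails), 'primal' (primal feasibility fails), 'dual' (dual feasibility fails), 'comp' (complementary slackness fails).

Gradient of f: grad f(x) = Q x + c = (0, 0)
Constraint values g_i(x) = a_i^T x - b_i:
  g_1((0, -1)) = -3
  g_2((0, -1)) = 0
Stationarity residual: grad f(x) + sum_i lambda_i a_i = (0, 0)
  -> stationarity OK
Primal feasibility (all g_i <= 0): OK
Dual feasibility (all lambda_i >= 0): OK
Complementary slackness (lambda_i * g_i(x) = 0 for all i): OK

Verdict: yes, KKT holds.

yes


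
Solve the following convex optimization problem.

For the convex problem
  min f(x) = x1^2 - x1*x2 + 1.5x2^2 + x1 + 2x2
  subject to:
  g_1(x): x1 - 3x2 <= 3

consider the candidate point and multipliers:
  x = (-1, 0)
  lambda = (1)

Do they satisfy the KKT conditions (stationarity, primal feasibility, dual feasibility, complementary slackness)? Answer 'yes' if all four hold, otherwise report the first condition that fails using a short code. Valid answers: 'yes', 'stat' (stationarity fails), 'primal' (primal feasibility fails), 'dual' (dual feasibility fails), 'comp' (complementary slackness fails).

Gradient of f: grad f(x) = Q x + c = (-1, 3)
Constraint values g_i(x) = a_i^T x - b_i:
  g_1((-1, 0)) = -4
Stationarity residual: grad f(x) + sum_i lambda_i a_i = (0, 0)
  -> stationarity OK
Primal feasibility (all g_i <= 0): OK
Dual feasibility (all lambda_i >= 0): OK
Complementary slackness (lambda_i * g_i(x) = 0 for all i): FAILS

Verdict: the first failing condition is complementary_slackness -> comp.

comp


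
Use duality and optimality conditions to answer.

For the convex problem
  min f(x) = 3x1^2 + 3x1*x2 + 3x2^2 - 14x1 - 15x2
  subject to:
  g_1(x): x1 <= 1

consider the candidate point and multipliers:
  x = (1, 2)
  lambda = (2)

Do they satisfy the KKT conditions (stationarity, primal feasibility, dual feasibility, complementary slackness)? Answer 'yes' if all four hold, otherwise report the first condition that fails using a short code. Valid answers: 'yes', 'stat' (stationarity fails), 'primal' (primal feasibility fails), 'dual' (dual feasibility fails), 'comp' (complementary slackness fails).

Gradient of f: grad f(x) = Q x + c = (-2, 0)
Constraint values g_i(x) = a_i^T x - b_i:
  g_1((1, 2)) = 0
Stationarity residual: grad f(x) + sum_i lambda_i a_i = (0, 0)
  -> stationarity OK
Primal feasibility (all g_i <= 0): OK
Dual feasibility (all lambda_i >= 0): OK
Complementary slackness (lambda_i * g_i(x) = 0 for all i): OK

Verdict: yes, KKT holds.

yes


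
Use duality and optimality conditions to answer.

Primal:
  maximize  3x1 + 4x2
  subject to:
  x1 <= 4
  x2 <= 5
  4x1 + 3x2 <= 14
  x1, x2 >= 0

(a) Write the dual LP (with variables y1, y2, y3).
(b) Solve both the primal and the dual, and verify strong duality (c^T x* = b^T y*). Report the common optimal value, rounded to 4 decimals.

The standard primal-dual pair for 'max c^T x s.t. A x <= b, x >= 0' is:
  Dual:  min b^T y  s.t.  A^T y >= c,  y >= 0.

So the dual LP is:
  minimize  4y1 + 5y2 + 14y3
  subject to:
    y1 + 4y3 >= 3
    y2 + 3y3 >= 4
    y1, y2, y3 >= 0

Solving the primal: x* = (0, 4.6667).
  primal value c^T x* = 18.6667.
Solving the dual: y* = (0, 0, 1.3333).
  dual value b^T y* = 18.6667.
Strong duality: c^T x* = b^T y*. Confirmed.

18.6667


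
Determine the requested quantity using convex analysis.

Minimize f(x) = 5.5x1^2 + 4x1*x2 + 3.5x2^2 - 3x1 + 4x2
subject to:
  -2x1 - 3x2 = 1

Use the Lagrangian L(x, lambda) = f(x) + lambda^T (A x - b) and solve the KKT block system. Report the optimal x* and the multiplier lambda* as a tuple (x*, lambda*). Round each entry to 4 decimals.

Form the Lagrangian:
  L(x, lambda) = (1/2) x^T Q x + c^T x + lambda^T (A x - b)
Stationarity (grad_x L = 0): Q x + c + A^T lambda = 0.
Primal feasibility: A x = b.

This gives the KKT block system:
  [ Q   A^T ] [ x     ]   [-c ]
  [ A    0  ] [ lambda ] = [ b ]

Solving the linear system:
  x*      = (0.6203, -0.7468)
  lambda* = (0.4177)
  f(x*)   = -2.6329

x* = (0.6203, -0.7468), lambda* = (0.4177)


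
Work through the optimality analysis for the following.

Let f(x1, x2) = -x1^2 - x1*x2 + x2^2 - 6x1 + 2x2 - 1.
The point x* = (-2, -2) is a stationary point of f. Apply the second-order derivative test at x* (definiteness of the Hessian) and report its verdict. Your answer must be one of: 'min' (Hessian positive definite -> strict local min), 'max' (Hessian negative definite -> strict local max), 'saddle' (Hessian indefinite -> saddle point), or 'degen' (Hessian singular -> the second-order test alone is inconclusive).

Compute the Hessian H = grad^2 f:
  H = [[-2, -1], [-1, 2]]
Verify stationarity: grad f(x*) = H x* + g = (0, 0).
Eigenvalues of H: -2.2361, 2.2361.
Eigenvalues have mixed signs, so H is indefinite -> x* is a saddle point.

saddle


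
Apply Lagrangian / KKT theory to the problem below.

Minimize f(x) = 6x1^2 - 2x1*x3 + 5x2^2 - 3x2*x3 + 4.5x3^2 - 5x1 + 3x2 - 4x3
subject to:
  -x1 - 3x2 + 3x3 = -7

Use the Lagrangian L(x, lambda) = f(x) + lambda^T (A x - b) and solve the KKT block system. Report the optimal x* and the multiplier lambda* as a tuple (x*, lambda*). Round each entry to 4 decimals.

Form the Lagrangian:
  L(x, lambda) = (1/2) x^T Q x + c^T x + lambda^T (A x - b)
Stationarity (grad_x L = 0): Q x + c + A^T lambda = 0.
Primal feasibility: A x = b.

This gives the KKT block system:
  [ Q   A^T ] [ x     ]   [-c ]
  [ A    0  ] [ lambda ] = [ b ]

Solving the linear system:
  x*      = (0.7429, 1.1538, -0.9319)
  lambda* = (5.778)
  f(x*)   = 21.9604

x* = (0.7429, 1.1538, -0.9319), lambda* = (5.778)


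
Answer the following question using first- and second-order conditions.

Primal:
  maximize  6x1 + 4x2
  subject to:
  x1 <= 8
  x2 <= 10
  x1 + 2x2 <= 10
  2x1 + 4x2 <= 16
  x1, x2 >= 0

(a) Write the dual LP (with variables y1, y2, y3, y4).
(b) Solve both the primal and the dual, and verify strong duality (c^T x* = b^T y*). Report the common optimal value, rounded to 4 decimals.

The standard primal-dual pair for 'max c^T x s.t. A x <= b, x >= 0' is:
  Dual:  min b^T y  s.t.  A^T y >= c,  y >= 0.

So the dual LP is:
  minimize  8y1 + 10y2 + 10y3 + 16y4
  subject to:
    y1 + y3 + 2y4 >= 6
    y2 + 2y3 + 4y4 >= 4
    y1, y2, y3, y4 >= 0

Solving the primal: x* = (8, 0).
  primal value c^T x* = 48.
Solving the dual: y* = (4, 0, 0, 1).
  dual value b^T y* = 48.
Strong duality: c^T x* = b^T y*. Confirmed.

48


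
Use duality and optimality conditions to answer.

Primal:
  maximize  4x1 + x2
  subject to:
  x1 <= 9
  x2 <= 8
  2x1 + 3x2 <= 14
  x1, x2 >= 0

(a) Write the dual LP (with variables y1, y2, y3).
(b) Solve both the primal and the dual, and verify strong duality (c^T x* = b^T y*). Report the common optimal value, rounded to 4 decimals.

The standard primal-dual pair for 'max c^T x s.t. A x <= b, x >= 0' is:
  Dual:  min b^T y  s.t.  A^T y >= c,  y >= 0.

So the dual LP is:
  minimize  9y1 + 8y2 + 14y3
  subject to:
    y1 + 2y3 >= 4
    y2 + 3y3 >= 1
    y1, y2, y3 >= 0

Solving the primal: x* = (7, 0).
  primal value c^T x* = 28.
Solving the dual: y* = (0, 0, 2).
  dual value b^T y* = 28.
Strong duality: c^T x* = b^T y*. Confirmed.

28


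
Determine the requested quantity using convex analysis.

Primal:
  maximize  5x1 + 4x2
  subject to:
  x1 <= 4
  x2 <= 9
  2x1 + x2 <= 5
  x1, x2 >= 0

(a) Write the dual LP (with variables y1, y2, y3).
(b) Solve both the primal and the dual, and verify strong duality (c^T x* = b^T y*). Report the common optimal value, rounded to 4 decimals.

The standard primal-dual pair for 'max c^T x s.t. A x <= b, x >= 0' is:
  Dual:  min b^T y  s.t.  A^T y >= c,  y >= 0.

So the dual LP is:
  minimize  4y1 + 9y2 + 5y3
  subject to:
    y1 + 2y3 >= 5
    y2 + y3 >= 4
    y1, y2, y3 >= 0

Solving the primal: x* = (0, 5).
  primal value c^T x* = 20.
Solving the dual: y* = (0, 0, 4).
  dual value b^T y* = 20.
Strong duality: c^T x* = b^T y*. Confirmed.

20


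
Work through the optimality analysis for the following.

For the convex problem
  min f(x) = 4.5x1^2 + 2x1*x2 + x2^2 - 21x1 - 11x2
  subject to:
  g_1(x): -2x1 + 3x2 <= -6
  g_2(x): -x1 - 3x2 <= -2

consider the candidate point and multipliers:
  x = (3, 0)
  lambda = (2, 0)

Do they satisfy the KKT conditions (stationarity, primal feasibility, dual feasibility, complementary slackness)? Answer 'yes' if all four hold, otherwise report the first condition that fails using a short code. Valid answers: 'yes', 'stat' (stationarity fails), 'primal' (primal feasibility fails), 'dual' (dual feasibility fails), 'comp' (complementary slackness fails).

Gradient of f: grad f(x) = Q x + c = (6, -5)
Constraint values g_i(x) = a_i^T x - b_i:
  g_1((3, 0)) = 0
  g_2((3, 0)) = -1
Stationarity residual: grad f(x) + sum_i lambda_i a_i = (2, 1)
  -> stationarity FAILS
Primal feasibility (all g_i <= 0): OK
Dual feasibility (all lambda_i >= 0): OK
Complementary slackness (lambda_i * g_i(x) = 0 for all i): OK

Verdict: the first failing condition is stationarity -> stat.

stat


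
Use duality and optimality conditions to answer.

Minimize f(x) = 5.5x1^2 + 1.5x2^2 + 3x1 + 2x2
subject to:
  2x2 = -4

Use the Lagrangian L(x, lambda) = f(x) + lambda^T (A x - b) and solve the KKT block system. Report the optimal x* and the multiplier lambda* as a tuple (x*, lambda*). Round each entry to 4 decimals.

Form the Lagrangian:
  L(x, lambda) = (1/2) x^T Q x + c^T x + lambda^T (A x - b)
Stationarity (grad_x L = 0): Q x + c + A^T lambda = 0.
Primal feasibility: A x = b.

This gives the KKT block system:
  [ Q   A^T ] [ x     ]   [-c ]
  [ A    0  ] [ lambda ] = [ b ]

Solving the linear system:
  x*      = (-0.2727, -2)
  lambda* = (2)
  f(x*)   = 1.5909

x* = (-0.2727, -2), lambda* = (2)


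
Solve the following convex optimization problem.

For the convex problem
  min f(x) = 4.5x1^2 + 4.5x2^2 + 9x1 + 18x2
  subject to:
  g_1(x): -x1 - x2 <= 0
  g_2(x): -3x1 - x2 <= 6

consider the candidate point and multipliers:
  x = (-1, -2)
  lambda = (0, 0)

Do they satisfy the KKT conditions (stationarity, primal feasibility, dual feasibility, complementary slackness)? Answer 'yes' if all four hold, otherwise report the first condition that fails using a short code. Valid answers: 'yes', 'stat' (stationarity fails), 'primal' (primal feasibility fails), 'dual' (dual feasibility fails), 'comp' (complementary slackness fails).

Gradient of f: grad f(x) = Q x + c = (0, 0)
Constraint values g_i(x) = a_i^T x - b_i:
  g_1((-1, -2)) = 3
  g_2((-1, -2)) = -1
Stationarity residual: grad f(x) + sum_i lambda_i a_i = (0, 0)
  -> stationarity OK
Primal feasibility (all g_i <= 0): FAILS
Dual feasibility (all lambda_i >= 0): OK
Complementary slackness (lambda_i * g_i(x) = 0 for all i): OK

Verdict: the first failing condition is primal_feasibility -> primal.

primal


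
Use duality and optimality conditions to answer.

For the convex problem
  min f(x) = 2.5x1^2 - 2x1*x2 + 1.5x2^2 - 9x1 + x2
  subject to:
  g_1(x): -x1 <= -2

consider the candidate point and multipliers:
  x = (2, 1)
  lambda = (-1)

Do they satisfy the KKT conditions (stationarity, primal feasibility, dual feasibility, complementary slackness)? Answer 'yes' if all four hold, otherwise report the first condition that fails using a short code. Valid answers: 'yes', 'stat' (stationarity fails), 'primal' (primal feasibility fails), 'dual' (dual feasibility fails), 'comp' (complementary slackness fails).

Gradient of f: grad f(x) = Q x + c = (-1, 0)
Constraint values g_i(x) = a_i^T x - b_i:
  g_1((2, 1)) = 0
Stationarity residual: grad f(x) + sum_i lambda_i a_i = (0, 0)
  -> stationarity OK
Primal feasibility (all g_i <= 0): OK
Dual feasibility (all lambda_i >= 0): FAILS
Complementary slackness (lambda_i * g_i(x) = 0 for all i): OK

Verdict: the first failing condition is dual_feasibility -> dual.

dual


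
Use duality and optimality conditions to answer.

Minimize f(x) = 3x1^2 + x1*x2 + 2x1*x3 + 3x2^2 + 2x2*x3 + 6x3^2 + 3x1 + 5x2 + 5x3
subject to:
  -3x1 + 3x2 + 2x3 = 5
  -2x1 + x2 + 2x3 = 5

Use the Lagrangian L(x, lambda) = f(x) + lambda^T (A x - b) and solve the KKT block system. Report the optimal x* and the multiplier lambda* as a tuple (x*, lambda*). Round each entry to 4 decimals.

Form the Lagrangian:
  L(x, lambda) = (1/2) x^T Q x + c^T x + lambda^T (A x - b)
Stationarity (grad_x L = 0): Q x + c + A^T lambda = 0.
Primal feasibility: A x = b.

This gives the KKT block system:
  [ Q   A^T ] [ x     ]   [-c ]
  [ A    0  ] [ lambda ] = [ b ]

Solving the linear system:
  x*      = (-1.9873, -0.9937, 1.0095)
  lambda* = (3.2532, -8.8291)
  f(x*)   = 10.9984

x* = (-1.9873, -0.9937, 1.0095), lambda* = (3.2532, -8.8291)


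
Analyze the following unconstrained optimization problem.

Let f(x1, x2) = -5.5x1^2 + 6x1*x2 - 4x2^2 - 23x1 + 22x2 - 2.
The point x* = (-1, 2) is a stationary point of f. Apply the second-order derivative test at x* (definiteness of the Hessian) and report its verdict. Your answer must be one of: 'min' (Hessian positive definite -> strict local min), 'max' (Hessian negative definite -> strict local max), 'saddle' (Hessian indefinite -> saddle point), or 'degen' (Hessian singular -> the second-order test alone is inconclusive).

Compute the Hessian H = grad^2 f:
  H = [[-11, 6], [6, -8]]
Verify stationarity: grad f(x*) = H x* + g = (0, 0).
Eigenvalues of H: -15.6847, -3.3153.
Both eigenvalues < 0, so H is negative definite -> x* is a strict local max.

max


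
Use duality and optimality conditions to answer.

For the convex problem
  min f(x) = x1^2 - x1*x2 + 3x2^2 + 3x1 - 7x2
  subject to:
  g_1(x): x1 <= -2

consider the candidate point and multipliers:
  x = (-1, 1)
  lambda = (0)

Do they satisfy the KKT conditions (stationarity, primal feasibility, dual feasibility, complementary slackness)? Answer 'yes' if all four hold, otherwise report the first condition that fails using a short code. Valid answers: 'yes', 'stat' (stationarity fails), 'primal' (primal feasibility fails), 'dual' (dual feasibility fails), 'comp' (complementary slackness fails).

Gradient of f: grad f(x) = Q x + c = (0, 0)
Constraint values g_i(x) = a_i^T x - b_i:
  g_1((-1, 1)) = 1
Stationarity residual: grad f(x) + sum_i lambda_i a_i = (0, 0)
  -> stationarity OK
Primal feasibility (all g_i <= 0): FAILS
Dual feasibility (all lambda_i >= 0): OK
Complementary slackness (lambda_i * g_i(x) = 0 for all i): OK

Verdict: the first failing condition is primal_feasibility -> primal.

primal


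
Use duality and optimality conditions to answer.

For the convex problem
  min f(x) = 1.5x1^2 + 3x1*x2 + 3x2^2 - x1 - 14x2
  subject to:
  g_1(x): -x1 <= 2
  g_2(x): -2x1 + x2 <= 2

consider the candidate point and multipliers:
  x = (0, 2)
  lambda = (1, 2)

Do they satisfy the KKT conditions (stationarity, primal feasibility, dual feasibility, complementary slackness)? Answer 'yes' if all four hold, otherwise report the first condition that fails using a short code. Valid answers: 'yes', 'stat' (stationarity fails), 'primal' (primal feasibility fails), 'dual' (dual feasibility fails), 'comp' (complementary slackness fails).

Gradient of f: grad f(x) = Q x + c = (5, -2)
Constraint values g_i(x) = a_i^T x - b_i:
  g_1((0, 2)) = -2
  g_2((0, 2)) = 0
Stationarity residual: grad f(x) + sum_i lambda_i a_i = (0, 0)
  -> stationarity OK
Primal feasibility (all g_i <= 0): OK
Dual feasibility (all lambda_i >= 0): OK
Complementary slackness (lambda_i * g_i(x) = 0 for all i): FAILS

Verdict: the first failing condition is complementary_slackness -> comp.

comp


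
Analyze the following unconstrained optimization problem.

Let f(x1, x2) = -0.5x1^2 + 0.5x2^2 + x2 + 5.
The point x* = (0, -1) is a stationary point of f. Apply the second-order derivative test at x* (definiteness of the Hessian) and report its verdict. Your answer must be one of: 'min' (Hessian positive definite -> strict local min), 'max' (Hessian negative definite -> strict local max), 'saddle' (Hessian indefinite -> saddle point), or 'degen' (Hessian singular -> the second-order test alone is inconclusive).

Compute the Hessian H = grad^2 f:
  H = [[-1, 0], [0, 1]]
Verify stationarity: grad f(x*) = H x* + g = (0, 0).
Eigenvalues of H: -1, 1.
Eigenvalues have mixed signs, so H is indefinite -> x* is a saddle point.

saddle


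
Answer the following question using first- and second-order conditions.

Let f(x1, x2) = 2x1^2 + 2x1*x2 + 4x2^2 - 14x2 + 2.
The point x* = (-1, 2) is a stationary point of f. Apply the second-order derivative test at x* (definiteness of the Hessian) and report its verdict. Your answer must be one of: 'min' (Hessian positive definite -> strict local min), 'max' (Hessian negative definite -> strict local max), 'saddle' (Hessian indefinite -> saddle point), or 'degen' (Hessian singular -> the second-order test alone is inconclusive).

Compute the Hessian H = grad^2 f:
  H = [[4, 2], [2, 8]]
Verify stationarity: grad f(x*) = H x* + g = (0, 0).
Eigenvalues of H: 3.1716, 8.8284.
Both eigenvalues > 0, so H is positive definite -> x* is a strict local min.

min


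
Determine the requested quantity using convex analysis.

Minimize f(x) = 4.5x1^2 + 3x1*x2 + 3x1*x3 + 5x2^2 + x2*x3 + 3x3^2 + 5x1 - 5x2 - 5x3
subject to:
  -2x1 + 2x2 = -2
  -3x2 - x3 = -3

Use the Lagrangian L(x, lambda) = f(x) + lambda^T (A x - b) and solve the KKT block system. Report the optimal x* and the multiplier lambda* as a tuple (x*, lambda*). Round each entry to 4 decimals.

Form the Lagrangian:
  L(x, lambda) = (1/2) x^T Q x + c^T x + lambda^T (A x - b)
Stationarity (grad_x L = 0): Q x + c + A^T lambda = 0.
Primal feasibility: A x = b.

This gives the KKT block system:
  [ Q   A^T ] [ x     ]   [-c ]
  [ A    0  ] [ lambda ] = [ b ]

Solving the linear system:
  x*      = (1.4364, 0.4364, 1.6909)
  lambda* = (12.1545, 9.8909)
  f(x*)   = 25.2636

x* = (1.4364, 0.4364, 1.6909), lambda* = (12.1545, 9.8909)


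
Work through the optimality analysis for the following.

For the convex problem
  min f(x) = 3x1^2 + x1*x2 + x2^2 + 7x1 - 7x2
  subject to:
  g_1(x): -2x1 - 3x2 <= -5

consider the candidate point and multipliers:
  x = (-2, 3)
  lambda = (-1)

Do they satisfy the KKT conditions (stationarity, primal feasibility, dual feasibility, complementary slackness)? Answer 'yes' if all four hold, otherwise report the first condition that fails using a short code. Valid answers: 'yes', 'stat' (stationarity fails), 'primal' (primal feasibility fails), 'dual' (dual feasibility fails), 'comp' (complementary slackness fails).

Gradient of f: grad f(x) = Q x + c = (-2, -3)
Constraint values g_i(x) = a_i^T x - b_i:
  g_1((-2, 3)) = 0
Stationarity residual: grad f(x) + sum_i lambda_i a_i = (0, 0)
  -> stationarity OK
Primal feasibility (all g_i <= 0): OK
Dual feasibility (all lambda_i >= 0): FAILS
Complementary slackness (lambda_i * g_i(x) = 0 for all i): OK

Verdict: the first failing condition is dual_feasibility -> dual.

dual


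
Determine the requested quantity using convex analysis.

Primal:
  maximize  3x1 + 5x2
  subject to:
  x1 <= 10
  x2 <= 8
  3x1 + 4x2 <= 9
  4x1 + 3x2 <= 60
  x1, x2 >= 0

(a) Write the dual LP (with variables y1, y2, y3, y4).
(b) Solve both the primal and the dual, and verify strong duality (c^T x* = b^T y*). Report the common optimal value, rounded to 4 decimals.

The standard primal-dual pair for 'max c^T x s.t. A x <= b, x >= 0' is:
  Dual:  min b^T y  s.t.  A^T y >= c,  y >= 0.

So the dual LP is:
  minimize  10y1 + 8y2 + 9y3 + 60y4
  subject to:
    y1 + 3y3 + 4y4 >= 3
    y2 + 4y3 + 3y4 >= 5
    y1, y2, y3, y4 >= 0

Solving the primal: x* = (0, 2.25).
  primal value c^T x* = 11.25.
Solving the dual: y* = (0, 0, 1.25, 0).
  dual value b^T y* = 11.25.
Strong duality: c^T x* = b^T y*. Confirmed.

11.25


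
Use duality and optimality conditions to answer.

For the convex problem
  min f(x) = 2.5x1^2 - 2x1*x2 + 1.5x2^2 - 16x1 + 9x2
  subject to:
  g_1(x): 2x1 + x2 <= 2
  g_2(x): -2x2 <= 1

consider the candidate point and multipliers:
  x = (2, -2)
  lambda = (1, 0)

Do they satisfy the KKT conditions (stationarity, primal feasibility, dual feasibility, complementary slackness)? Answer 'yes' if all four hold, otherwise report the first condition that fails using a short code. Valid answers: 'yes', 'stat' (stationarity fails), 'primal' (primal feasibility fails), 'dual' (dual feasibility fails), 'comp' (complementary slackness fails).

Gradient of f: grad f(x) = Q x + c = (-2, -1)
Constraint values g_i(x) = a_i^T x - b_i:
  g_1((2, -2)) = 0
  g_2((2, -2)) = 3
Stationarity residual: grad f(x) + sum_i lambda_i a_i = (0, 0)
  -> stationarity OK
Primal feasibility (all g_i <= 0): FAILS
Dual feasibility (all lambda_i >= 0): OK
Complementary slackness (lambda_i * g_i(x) = 0 for all i): OK

Verdict: the first failing condition is primal_feasibility -> primal.

primal
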